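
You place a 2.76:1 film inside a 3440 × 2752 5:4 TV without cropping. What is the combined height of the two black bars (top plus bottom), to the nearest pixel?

2.76:1 is wider than 5:4, so it spans the full width.
That makes the image 1246.38 px tall (3440 / 2.760).
2752 − 1246.38 = 1505.62 px of bars.

1506 px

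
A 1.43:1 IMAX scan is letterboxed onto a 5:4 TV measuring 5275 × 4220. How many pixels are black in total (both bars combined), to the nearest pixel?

2802021 pixels

1.43:1 IMAX is wider than 5:4, so it spans the full width.
That makes the image 3688.8112 px tall (5275 / 1.430).
4220 − 3688.8112 = 531.1888 px of bars.
Across the 5275-px span: 531.1888 × 5275 ≈ 2802021 px.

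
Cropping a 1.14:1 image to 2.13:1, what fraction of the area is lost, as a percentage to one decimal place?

2.13:1 is wider than 1.14:1, so the crop keeps the full width and trims the height.
(1.140)/(2.130) ≈ 0.535 of the area survives, leaving 46.48% discarded.

46.5%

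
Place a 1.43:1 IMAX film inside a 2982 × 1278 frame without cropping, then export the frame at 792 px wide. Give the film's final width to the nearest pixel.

Fitted into 2982×1278, the film spans the height; its width is 1278 × 1.430 ≈ 1827.54 px.
Scaling 2982 → 792 is ×0.2656, so the width becomes 1827.54 × 0.2656 ≈ 485.38 px.

485 px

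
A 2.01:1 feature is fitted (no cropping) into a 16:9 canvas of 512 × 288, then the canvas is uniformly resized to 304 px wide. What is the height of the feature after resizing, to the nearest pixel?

151 px

In the 512×288 frame the feature fills the width: height = 512 / 2.010 ≈ 254.73 px.
Resizing to 304 px wide multiplies everything by 0.5938: 254.73 → 151.24 px.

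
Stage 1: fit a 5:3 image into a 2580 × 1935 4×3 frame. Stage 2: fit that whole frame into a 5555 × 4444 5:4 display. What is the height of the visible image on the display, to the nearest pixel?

3333 px

Inside the 2580×1935 canvas the image is width-limited at 2580.00 × 1548.00.
The 4×3 canvas is width-limited in 5555×4444, giving 5555.00 × 4166.25; scale factor 2.1531.
So the image's height is 1548.00 × 2.1531 ≈ 3333.00.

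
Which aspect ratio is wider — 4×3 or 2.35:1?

2.35:1

4×3 = 1.333 and 2.35; 2.35 > 1.333.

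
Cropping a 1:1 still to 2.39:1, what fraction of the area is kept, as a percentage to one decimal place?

The width stays; only height is cut (since 2.39:1 is wider than 1:1).
Area ratio = (1.000)/(2.390) = 41.84% retained.

41.8%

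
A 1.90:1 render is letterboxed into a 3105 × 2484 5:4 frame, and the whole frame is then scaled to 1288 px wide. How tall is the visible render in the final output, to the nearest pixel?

In the 3105×2484 frame the render fills the width: height = 3105 / 1.900 ≈ 1634.21 px.
Resizing to 1288 px wide multiplies everything by 0.4148: 1634.21 → 677.89 px.

678 px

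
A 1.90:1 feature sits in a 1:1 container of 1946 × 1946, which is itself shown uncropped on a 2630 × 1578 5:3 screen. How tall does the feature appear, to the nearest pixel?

1.90:1 in 1946×1946: fills the width, so the feature is 1946.00 × 1024.21.
1:1 in 2630×1578: fills the height, so the intermediate becomes 1578.00 × 1578.00 — a scale of ×0.8109.
Applying the same ×0.8109: 1024.21 → 830.53.

831 px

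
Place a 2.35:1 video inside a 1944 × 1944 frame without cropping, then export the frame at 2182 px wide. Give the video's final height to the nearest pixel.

929 px

In the 1944×1944 frame the video fills the width: height = 1944 / 2.350 ≈ 827.23 px.
Scaling 1944 → 2182 is ×1.1224, so the height becomes 827.23 × 1.1224 ≈ 928.51 px.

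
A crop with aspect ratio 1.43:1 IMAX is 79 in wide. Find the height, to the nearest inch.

Height = 79 / 1.430 = 55.24.

55 in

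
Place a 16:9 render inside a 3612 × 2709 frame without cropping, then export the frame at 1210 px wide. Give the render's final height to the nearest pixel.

681 px

Fitted into 3612×2709, the render spans the width; its height is 3612 × 9/16 ≈ 2031.75 px.
Resizing to 1210 px wide multiplies everything by 0.3350: 2031.75 → 680.62 px.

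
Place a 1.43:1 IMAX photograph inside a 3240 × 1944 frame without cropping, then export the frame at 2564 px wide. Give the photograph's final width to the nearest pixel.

In the 3240×1944 frame the photograph fills the height: width = 1944 × 1.430 ≈ 2779.92 px.
Scaling 3240 → 2564 is ×0.7914, so the width becomes 2779.92 × 0.7914 ≈ 2199.91 px.

2200 px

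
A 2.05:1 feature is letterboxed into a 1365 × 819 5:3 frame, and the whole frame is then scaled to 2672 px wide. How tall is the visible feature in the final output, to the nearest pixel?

1303 px

Fitted into 1365×819, the feature spans the width; its height is 1365 / 2.050 ≈ 665.85 px.
Resizing to 2672 px wide multiplies everything by 1.9575: 665.85 → 1303.41 px.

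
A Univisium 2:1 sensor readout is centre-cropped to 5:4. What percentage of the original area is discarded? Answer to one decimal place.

37.5%

The height stays; only width is cut (since 5:4 is narrower than Univisium 2:1).
(1.250)/(2.000) ≈ 0.625 of the area survives, leaving 37.50% discarded.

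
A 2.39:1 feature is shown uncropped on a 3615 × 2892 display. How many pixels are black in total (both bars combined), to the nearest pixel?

2.39:1 (2.390) > 5:4 (1.250), so the feature fills the width.
The feature is 3615 / 2.390 ≈ 1512.5523 px tall.
Black = 2892 − 1512.5523 = 1379.4477 px.
Bar area = 1379.4477 × 3615 ≈ 4986703 px.

4986703 pixels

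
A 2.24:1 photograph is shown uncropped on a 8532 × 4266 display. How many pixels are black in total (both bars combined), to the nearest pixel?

Since 2.240 > 2.000, the photograph is width-limited.
That makes the image 3808.9286 px tall (8532 / 2.240).
4266 − 3808.9286 = 457.0714 px of bars.
Across the 8532-px span: 457.0714 × 8532 ≈ 3899733 px.

3899733 pixels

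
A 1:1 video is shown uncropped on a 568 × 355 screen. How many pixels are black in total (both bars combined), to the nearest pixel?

Since 1.000 < 1.600, the video is height-limited.
The video is 355 × 1/1 ≈ 355.0000 px wide.
Leftover width: 568 − 355.0000 = 213.0000 px.
Across the 355-px span: 213.0000 × 355 ≈ 75615 px.

75615 pixels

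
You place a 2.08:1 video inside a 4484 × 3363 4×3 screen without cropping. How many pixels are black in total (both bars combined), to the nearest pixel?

5413223 pixels

Since 2.080 > 1.333, the video is width-limited.
The video is 4484 / 2.080 ≈ 2155.7692 px tall.
Black = 3363 − 2155.7692 = 1207.2308 px.
Across the 4484-px span: 1207.2308 × 4484 ≈ 5413223 px.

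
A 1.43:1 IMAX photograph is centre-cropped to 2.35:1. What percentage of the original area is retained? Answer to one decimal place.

60.9%

The width stays; only height is cut (since 2.35:1 is wider than 1.43:1 IMAX).
Area ratio = (1.430)/(2.350) = 60.85% retained.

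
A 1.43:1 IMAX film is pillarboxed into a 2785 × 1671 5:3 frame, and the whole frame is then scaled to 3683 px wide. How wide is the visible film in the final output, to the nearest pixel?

3160 px

At 2785×1671 the film is height-limited, so width = 1671 × 1.430 ≈ 2389.53 px.
Resizing to 3683 px wide multiplies everything by 1.3224: 2389.53 → 3160.01 px.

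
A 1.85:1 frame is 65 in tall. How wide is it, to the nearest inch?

120 in

Width = 65 × 1.850 = 120.25.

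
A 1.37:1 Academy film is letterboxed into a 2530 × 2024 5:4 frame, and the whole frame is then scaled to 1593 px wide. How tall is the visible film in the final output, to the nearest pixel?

In the 2530×2024 frame the film fills the width: height = 2530 / 1.370 ≈ 1846.72 px.
The frame scales by 1593/2530 = 0.6296; 1846.72 × 0.6296 ≈ 1162.77 px.

1163 px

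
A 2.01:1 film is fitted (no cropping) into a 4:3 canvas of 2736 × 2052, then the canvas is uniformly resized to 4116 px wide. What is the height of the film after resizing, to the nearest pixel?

2048 px

At 2736×2052 the film is width-limited, so height = 2736 / 2.010 ≈ 1361.19 px.
The frame scales by 4116/2736 = 1.5044; 1361.19 × 1.5044 ≈ 2047.76 px.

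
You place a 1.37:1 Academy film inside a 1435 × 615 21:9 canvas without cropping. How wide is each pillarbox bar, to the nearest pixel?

Since 1.370 < 2.333, the film is height-limited.
Content width = 615 × 1.370 ≈ 842.55 px.
1435 − 842.55 = 592.45 px of bars (296.23 each).

296 px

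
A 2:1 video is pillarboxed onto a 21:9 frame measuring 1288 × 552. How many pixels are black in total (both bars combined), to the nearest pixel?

2:1 is narrower than 21:9, so it spans the full height.
The video is 552 × 2/1 ≈ 1104.0000 px wide.
Leftover width: 1288 − 1104.0000 = 184.0000 px.
Across the 552-px span: 184.0000 × 552 ≈ 101568 px.

101568 pixels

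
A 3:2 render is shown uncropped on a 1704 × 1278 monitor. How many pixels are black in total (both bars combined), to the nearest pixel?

Since 1.500 > 1.333, the render is width-limited.
The render is 1704 × 2/3 ≈ 1136.0000 px tall.
Black = 1278 − 1136.0000 = 142.0000 px.
Across the 1704-px span: 142.0000 × 1704 ≈ 241968 px.

241968 pixels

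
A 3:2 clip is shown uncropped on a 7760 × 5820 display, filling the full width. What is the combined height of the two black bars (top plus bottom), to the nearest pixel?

647 px

The clip is 7760 × 2/3 ≈ 5173.33 px tall.
5820 − 5173.33 = 646.67 px of bars.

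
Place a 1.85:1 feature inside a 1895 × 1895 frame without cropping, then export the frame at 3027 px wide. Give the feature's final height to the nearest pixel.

1636 px

In the 1895×1895 frame the feature fills the width: height = 1895 / 1.850 ≈ 1024.32 px.
Scaling 1895 → 3027 is ×1.5974, so the height becomes 1024.32 × 1.5974 ≈ 1636.22 px.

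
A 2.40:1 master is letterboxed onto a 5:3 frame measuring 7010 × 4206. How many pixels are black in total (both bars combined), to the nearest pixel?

2.40:1 is wider than 5:3, so it spans the full width.
Content height = 7010 / 2.400 ≈ 2920.8333 px.
Black = 4206 − 2920.8333 = 1285.1667 px.
That's 1285.1667 × 7010 ≈ 9009018 black pixels.

9009018 pixels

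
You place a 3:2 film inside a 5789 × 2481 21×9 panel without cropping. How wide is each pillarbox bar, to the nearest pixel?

Since 1.500 < 2.333, the film is height-limited.
That makes the image 3721.50 px wide (2481 × 3/2).
Black = 5789 − 3721.50 = 2067.50 px, or 1033.75 per bar.

1034 px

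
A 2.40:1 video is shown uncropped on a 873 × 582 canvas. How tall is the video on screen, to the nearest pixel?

364 px

2.40:1 (2.400) > 3×2 (1.500), so the video fills the width.
That makes the image 363.75 px tall (873 / 2.400).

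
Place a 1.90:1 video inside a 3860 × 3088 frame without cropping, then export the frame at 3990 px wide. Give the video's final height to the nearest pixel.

2100 px

At 3860×3088 the video is width-limited, so height = 3860 / 1.900 ≈ 2031.58 px.
The frame scales by 3990/3860 = 1.0337; 2031.58 × 1.0337 ≈ 2100.00 px.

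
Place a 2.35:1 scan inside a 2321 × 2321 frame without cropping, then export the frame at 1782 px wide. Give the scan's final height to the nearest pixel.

758 px

At 2321×2321 the scan is width-limited, so height = 2321 / 2.350 ≈ 987.66 px.
Scaling 2321 → 1782 is ×0.7678, so the height becomes 987.66 × 0.7678 ≈ 758.30 px.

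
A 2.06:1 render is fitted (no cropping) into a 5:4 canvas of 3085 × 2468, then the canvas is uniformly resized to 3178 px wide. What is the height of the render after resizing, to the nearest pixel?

1543 px

At 3085×2468 the render is width-limited, so height = 3085 / 2.060 ≈ 1497.57 px.
The frame scales by 3178/3085 = 1.0301; 1497.57 × 1.0301 ≈ 1542.72 px.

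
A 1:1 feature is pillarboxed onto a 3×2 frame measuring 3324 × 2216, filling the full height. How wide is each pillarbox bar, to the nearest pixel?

554 px

That makes the image 2216.00 px wide (2216 × 1/1).
3324 − 2216.00 = 1108.00 px of bars (554.00 each).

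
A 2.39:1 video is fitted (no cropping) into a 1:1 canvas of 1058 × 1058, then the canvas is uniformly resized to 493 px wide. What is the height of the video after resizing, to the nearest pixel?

At 1058×1058 the video is width-limited, so height = 1058 / 2.390 ≈ 442.68 px.
Resizing to 493 px wide multiplies everything by 0.4660: 442.68 → 206.28 px.

206 px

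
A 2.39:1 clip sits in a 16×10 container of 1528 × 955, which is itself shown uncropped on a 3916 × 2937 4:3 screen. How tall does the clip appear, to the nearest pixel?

Inside the 1528×955 canvas the clip is width-limited at 1528.00 × 639.33.
16×10 in 3916×2937: fills the width, so the intermediate becomes 3916.00 × 2447.50 — a scale of ×2.5628.
Applying the same ×2.5628: 639.33 → 1638.49.

1638 px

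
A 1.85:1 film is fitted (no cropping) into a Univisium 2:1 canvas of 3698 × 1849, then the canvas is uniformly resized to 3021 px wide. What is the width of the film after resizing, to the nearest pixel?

2794 px

In the 3698×1849 frame the film fills the height: width = 1849 × 1.850 ≈ 3420.65 px.
The frame scales by 3021/3698 = 0.8169; 3420.65 × 0.8169 ≈ 2794.43 px.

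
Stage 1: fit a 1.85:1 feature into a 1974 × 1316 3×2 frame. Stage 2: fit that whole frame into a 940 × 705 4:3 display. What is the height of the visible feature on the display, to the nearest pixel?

First fit — 1.85:1 into 1974×1316 spans the width: 1974.00 × 1067.03.
3×2 in 940×705: fills the width, so the intermediate becomes 940.00 × 626.67 — a scale of ×0.4762.
The feature scales with it: height 1067.03 × 0.4762 ≈ 508.11.

508 px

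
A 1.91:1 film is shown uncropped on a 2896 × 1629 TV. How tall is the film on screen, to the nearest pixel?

1516 px

1.91:1 is wider than 16×9, so it spans the full width.
That makes the image 1516.23 px tall (2896 / 1.910).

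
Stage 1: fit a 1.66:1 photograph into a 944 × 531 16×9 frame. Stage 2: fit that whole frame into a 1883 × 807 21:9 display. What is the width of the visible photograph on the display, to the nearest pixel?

1340 px

Inside the 944×531 canvas the photograph is height-limited at 881.46 × 531.00.
16×9 in 1883×807: fills the height, so the intermediate becomes 1434.67 × 807.00 — a scale of ×1.5198.
So the photograph's width is 881.46 × 1.5198 ≈ 1339.62.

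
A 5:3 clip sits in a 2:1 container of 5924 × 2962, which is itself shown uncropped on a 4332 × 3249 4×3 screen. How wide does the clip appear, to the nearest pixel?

3610 px

First fit — 5:3 into 5924×2962 spans the height: 4936.67 × 2962.00.
Second fit — the 2:1 canvas into 4332×3249 spans the width: 4332.00 × 2166.00 (×0.7313 from 5924×2962).
So the clip's width is 4936.67 × 0.7313 ≈ 3610.00.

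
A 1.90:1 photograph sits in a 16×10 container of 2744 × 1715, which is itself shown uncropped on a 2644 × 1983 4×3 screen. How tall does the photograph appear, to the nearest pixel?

1392 px

Inside the 2744×1715 canvas the photograph is width-limited at 2744.00 × 1444.21.
The 16×10 canvas is width-limited in 2644×1983, giving 2644.00 × 1652.50; scale factor 0.9636.
So the photograph's height is 1444.21 × 0.9636 ≈ 1391.58.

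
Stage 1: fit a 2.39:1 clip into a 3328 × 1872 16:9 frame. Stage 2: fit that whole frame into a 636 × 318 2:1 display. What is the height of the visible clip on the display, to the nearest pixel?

2.39:1 in 3328×1872: fills the width, so the clip is 3328.00 × 1392.47.
The 16:9 canvas is height-limited in 636×318, giving 565.33 × 318.00; scale factor 0.1699.
So the clip's height is 1392.47 × 0.1699 ≈ 236.54.

237 px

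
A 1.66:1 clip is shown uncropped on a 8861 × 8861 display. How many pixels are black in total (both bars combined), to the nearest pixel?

Since 1.660 > 1.000, the clip is width-limited.
Content height = 8861 / 1.660 ≈ 5337.9518 px.
Leftover height: 8861 − 5337.9518 = 3523.0482 px.
Across the 8861-px span: 3523.0482 × 8861 ≈ 31217730 px.

31217730 pixels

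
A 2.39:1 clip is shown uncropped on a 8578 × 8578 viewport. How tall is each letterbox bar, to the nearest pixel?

2.39:1 is wider than square, so it spans the full width.
Content height = 8578 / 2.390 ≈ 3589.12 px.
Leftover height: 8578 − 3589.12 = 4988.88 px → 2494.44 each side.

2494 px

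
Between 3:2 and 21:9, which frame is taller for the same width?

3:2

3:2 = 1.5 and 21:9 = 2.333; 2.333 > 1.5. The smaller width-to-height ratio is the taller frame.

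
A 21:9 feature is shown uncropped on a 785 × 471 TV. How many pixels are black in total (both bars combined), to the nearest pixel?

105639 pixels

21:9 is wider than 5:3, so it spans the full width.
The feature is 785 × 9/21 ≈ 336.4286 px tall.
Leftover height: 471 − 336.4286 = 134.5714 px.
Across the 785-px span: 134.5714 × 785 ≈ 105639 px.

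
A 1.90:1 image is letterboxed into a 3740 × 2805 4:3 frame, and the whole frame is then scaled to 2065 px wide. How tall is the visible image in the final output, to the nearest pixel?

1087 px

In the 3740×2805 frame the image fills the width: height = 3740 / 1.900 ≈ 1968.42 px.
Scaling 3740 → 2065 is ×0.5521, so the height becomes 1968.42 × 0.5521 ≈ 1086.84 px.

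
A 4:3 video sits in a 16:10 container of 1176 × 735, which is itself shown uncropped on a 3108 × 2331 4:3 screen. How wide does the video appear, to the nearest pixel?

4:3 in 1176×735: fills the height, so the video is 980.00 × 735.00.
The 16:10 canvas is width-limited in 3108×2331, giving 3108.00 × 1942.50; scale factor 2.6429.
Applying the same ×2.6429: 980.00 → 2590.00.

2590 px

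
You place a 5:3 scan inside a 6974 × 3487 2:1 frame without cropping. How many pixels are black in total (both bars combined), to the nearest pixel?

4053056 pixels

Since 1.667 < 2.000, the scan is height-limited.
That makes the image 5811.6667 px wide (3487 × 5/3).
6974 − 5811.6667 = 1162.3333 px of bars.
That's 1162.3333 × 3487 ≈ 4053056 black pixels.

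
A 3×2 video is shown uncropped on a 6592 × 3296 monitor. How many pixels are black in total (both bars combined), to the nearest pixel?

3×2 is narrower than Univisium 2:1, so it spans the full height.
That makes the image 4944.0000 px wide (3296 × 3/2).
6592 − 4944.0000 = 1648.0000 px of bars.
Across the 3296-px span: 1648.0000 × 3296 ≈ 5431808 px.

5431808 pixels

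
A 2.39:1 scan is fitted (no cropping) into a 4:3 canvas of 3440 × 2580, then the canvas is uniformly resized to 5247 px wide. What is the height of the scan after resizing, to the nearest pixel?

2195 px

Fitted into 3440×2580, the scan spans the width; its height is 3440 / 2.390 ≈ 1439.33 px.
Resizing to 5247 px wide multiplies everything by 1.5253: 1439.33 → 2195.40 px.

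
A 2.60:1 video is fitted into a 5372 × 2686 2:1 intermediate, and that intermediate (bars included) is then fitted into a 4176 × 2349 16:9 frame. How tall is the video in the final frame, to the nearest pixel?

2.60:1 in 5372×2686: fills the width, so the video is 5372.00 × 2066.15.
Second fit — the 2:1 canvas into 4176×2349 spans the width: 4176.00 × 2088.00 (×0.7774 from 5372×2686).
So the video's height is 2066.15 × 0.7774 ≈ 1606.15.

1606 px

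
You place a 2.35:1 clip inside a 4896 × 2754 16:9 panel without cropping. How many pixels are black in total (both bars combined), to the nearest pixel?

3283237 pixels

2.35:1 (2.350) > 16:9 (1.778), so the clip fills the width.
Content height = 4896 / 2.350 ≈ 2083.4043 px.
Black = 2754 − 2083.4043 = 670.5957 px.
Across the 4896-px span: 670.5957 × 4896 ≈ 3283237 px.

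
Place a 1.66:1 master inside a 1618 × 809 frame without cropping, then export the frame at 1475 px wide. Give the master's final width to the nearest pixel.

Fitted into 1618×809, the master spans the height; its width is 809 × 1.660 ≈ 1342.94 px.
Scaling 1618 → 1475 is ×0.9116, so the width becomes 1342.94 × 0.9116 ≈ 1224.25 px.

1224 px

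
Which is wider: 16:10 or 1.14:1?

16:10 = 1.6 and 1.14; 1.6 > 1.14.

16:10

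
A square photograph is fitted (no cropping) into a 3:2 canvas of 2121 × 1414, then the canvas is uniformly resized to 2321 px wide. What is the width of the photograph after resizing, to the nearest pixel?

1547 px

At 2121×1414 the photograph is height-limited, so width = 1414 × 1/1 ≈ 1414.00 px.
Scaling 2121 → 2321 is ×1.0943, so the width becomes 1414.00 × 1.0943 ≈ 1547.33 px.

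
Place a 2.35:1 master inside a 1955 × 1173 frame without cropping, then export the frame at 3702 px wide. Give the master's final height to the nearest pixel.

1575 px

Fitted into 1955×1173, the master spans the width; its height is 1955 / 2.350 ≈ 831.91 px.
Resizing to 3702 px wide multiplies everything by 1.8936: 831.91 → 1575.32 px.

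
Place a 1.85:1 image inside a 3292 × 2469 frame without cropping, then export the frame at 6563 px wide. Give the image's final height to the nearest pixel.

3548 px

Fitted into 3292×2469, the image spans the width; its height is 3292 / 1.850 ≈ 1779.46 px.
Resizing to 6563 px wide multiplies everything by 1.9936: 1779.46 → 3547.57 px.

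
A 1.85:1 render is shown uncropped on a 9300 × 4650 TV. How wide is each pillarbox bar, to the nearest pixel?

349 px

1.85:1 is narrower than 2:1, so it spans the full height.
The render is 4650 × 1.850 ≈ 8602.50 px wide.
9300 − 8602.50 = 697.50 px of bars (348.75 each).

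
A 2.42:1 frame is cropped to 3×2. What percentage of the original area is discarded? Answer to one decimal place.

3×2 is narrower than 2.42:1, so the crop keeps the full height and trims the width.
(1.500)/(2.420) ≈ 0.620 of the area survives, leaving 38.02% discarded.

38.0%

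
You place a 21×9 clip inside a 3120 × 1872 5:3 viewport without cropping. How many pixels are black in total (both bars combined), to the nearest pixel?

21×9 is wider than 5:3, so it spans the full width.
Content height = 3120 × 9/21 ≈ 1337.1429 px.
1872 − 1337.1429 = 534.8571 px of bars.
That's 534.8571 × 3120 ≈ 1668754 black pixels.

1668754 pixels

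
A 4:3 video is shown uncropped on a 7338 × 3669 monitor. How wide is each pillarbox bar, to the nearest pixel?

1223 px

Since 1.333 < 2.000, the video is height-limited.
That makes the image 4892.00 px wide (3669 × 4/3).
Black = 7338 − 4892.00 = 2446.00 px, or 1223.00 per bar.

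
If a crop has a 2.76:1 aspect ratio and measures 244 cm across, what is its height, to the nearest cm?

88 cm

At 2.76:1, 244 / 2.760 ≈ 88.41.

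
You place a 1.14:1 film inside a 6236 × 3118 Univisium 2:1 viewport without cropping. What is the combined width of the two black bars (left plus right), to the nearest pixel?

1.14:1 is narrower than Univisium 2:1, so it spans the full height.
Content width = 3118 × 1.140 ≈ 3554.52 px.
Black = 6236 − 3554.52 = 2681.48 px.

2681 px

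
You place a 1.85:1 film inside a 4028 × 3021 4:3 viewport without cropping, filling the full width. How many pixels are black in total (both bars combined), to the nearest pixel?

3398434 pixels

The film is 4028 / 1.850 ≈ 2177.2973 px tall.
Leftover height: 3021 − 2177.2973 = 843.7027 px.
That's 843.7027 × 4028 ≈ 3398434 black pixels.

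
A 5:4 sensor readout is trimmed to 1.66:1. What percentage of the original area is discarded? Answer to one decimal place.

The width stays; only height is cut (since 1.66:1 is wider than 5:4).
(1.250)/(1.660) ≈ 0.753 of the area survives, leaving 24.70% discarded.

24.7%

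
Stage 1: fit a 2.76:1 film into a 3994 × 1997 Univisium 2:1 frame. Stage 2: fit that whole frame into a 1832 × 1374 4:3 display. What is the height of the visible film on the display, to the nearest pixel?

First fit — 2.76:1 into 3994×1997 spans the width: 3994.00 × 1447.10.
Second fit — the Univisium 2:1 canvas into 1832×1374 spans the width: 1832.00 × 916.00 (×0.4587 from 3994×1997).
So the film's height is 1447.10 × 0.4587 ≈ 663.77.

664 px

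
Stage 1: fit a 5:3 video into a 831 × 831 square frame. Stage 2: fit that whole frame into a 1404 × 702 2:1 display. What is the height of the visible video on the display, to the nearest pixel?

421 px

5:3 in 831×831: fills the width, so the video is 831.00 × 498.60.
The square canvas is height-limited in 1404×702, giving 702.00 × 702.00; scale factor 0.8448.
The video scales with it: height 498.60 × 0.8448 ≈ 421.20.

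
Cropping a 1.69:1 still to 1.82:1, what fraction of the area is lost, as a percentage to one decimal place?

7.1%

The width stays; only height is cut (since 1.82:1 is wider than 1.69:1).
(1.690)/(1.820) ≈ 0.929 of the area survives, leaving 7.14% discarded.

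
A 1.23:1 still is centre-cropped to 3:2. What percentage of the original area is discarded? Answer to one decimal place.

18.0%

The width stays; only height is cut (since 3:2 is wider than 1.23:1).
(1.230)/(1.500) ≈ 0.820 of the area survives, leaving 18.00% discarded.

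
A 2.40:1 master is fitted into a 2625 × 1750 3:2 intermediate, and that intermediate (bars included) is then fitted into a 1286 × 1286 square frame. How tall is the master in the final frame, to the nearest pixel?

536 px

Inside the 2625×1750 canvas the master is width-limited at 2625.00 × 1093.75.
Second fit — the 3:2 canvas into 1286×1286 spans the width: 1286.00 × 857.33 (×0.4899 from 2625×1750).
So the master's height is 1093.75 × 0.4899 ≈ 535.83.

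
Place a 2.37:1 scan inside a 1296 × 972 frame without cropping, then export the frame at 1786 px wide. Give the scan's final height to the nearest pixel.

In the 1296×972 frame the scan fills the width: height = 1296 / 2.370 ≈ 546.84 px.
Scaling 1296 → 1786 is ×1.3781, so the height becomes 546.84 × 1.3781 ≈ 753.59 px.

754 px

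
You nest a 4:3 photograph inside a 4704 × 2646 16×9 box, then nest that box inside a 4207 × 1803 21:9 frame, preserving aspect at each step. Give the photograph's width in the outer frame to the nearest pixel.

2404 px

Inside the 4704×2646 canvas the photograph is height-limited at 3528.00 × 2646.00.
The 16×9 canvas is height-limited in 4207×1803, giving 3205.33 × 1803.00; scale factor 0.6814.
Applying the same ×0.6814: 3528.00 → 2404.00.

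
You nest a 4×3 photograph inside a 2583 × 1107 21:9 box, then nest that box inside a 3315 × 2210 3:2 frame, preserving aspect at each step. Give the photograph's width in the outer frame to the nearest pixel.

1894 px

Inside the 2583×1107 canvas the photograph is height-limited at 1476.00 × 1107.00.
21:9 in 3315×2210: fills the width, so the intermediate becomes 3315.00 × 1420.71 — a scale of ×1.2834.
Applying the same ×1.2834: 1476.00 → 1894.29.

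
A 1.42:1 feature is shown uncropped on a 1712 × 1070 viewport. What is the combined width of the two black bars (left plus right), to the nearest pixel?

193 px

1.42:1 is narrower than 16×10, so it spans the full height.
The feature is 1070 × 1.420 ≈ 1519.40 px wide.
Leftover width: 1712 − 1519.40 = 192.60 px.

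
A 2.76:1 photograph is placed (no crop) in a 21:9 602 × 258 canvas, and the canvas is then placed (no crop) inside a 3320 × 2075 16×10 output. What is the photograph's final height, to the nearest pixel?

1203 px

First fit — 2.76:1 into 602×258 spans the width: 602.00 × 218.12.
21:9 in 3320×2075: fills the width, so the intermediate becomes 3320.00 × 1422.86 — a scale of ×5.5150.
Applying the same ×5.5150: 218.12 → 1202.90.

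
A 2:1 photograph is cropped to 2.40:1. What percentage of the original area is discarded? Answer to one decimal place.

Going from 2:1 to 2.40:1 means cutting height while keeping width.
Fraction kept = (2.000)/(2.400) ≈ 83.33%, so 16.67% is lost.

16.7%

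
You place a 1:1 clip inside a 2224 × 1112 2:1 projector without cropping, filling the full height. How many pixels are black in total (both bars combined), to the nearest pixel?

The clip is 1112 × 1/1 ≈ 1112.0000 px wide.
Leftover width: 2224 − 1112.0000 = 1112.0000 px.
Across the 1112-px span: 1112.0000 × 1112 ≈ 1236544 px.

1236544 pixels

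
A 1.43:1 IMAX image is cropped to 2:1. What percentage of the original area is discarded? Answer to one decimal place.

Going from 1.43:1 IMAX to 2:1 means cutting height while keeping width.
Fraction kept = (1.430)/(2.000) ≈ 71.50%, so 28.50% is lost.

28.5%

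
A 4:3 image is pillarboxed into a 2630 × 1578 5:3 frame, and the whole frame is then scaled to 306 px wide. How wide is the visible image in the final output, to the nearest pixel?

245 px

Fitted into 2630×1578, the image spans the height; its width is 1578 × 4/3 ≈ 2104.00 px.
The frame scales by 306/2630 = 0.1163; 2104.00 × 0.1163 ≈ 244.80 px.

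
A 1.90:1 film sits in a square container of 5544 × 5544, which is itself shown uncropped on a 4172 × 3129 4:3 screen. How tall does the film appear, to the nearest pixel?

First fit — 1.90:1 into 5544×5544 spans the width: 5544.00 × 2917.89.
Second fit — the square canvas into 4172×3129 spans the height: 3129.00 × 3129.00 (×0.5644 from 5544×5544).
The film scales with it: height 2917.89 × 0.5644 ≈ 1646.84.

1647 px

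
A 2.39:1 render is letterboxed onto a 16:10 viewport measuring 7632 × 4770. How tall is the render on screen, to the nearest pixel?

3193 px

Since 2.390 > 1.600, the render is width-limited.
Content height = 7632 / 2.390 ≈ 3193.31 px.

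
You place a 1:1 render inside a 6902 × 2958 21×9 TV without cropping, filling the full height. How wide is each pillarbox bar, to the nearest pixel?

That makes the image 2958.00 px wide (2958 × 1/1).
Leftover width: 6902 − 2958.00 = 3944.00 px → 1972.00 each side.

1972 px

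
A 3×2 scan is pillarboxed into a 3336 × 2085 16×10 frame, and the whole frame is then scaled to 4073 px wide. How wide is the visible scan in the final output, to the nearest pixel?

In the 3336×2085 frame the scan fills the height: width = 2085 × 3/2 ≈ 3127.50 px.
Scaling 3336 → 4073 is ×1.2209, so the width becomes 3127.50 × 1.2209 ≈ 3818.44 px.

3818 px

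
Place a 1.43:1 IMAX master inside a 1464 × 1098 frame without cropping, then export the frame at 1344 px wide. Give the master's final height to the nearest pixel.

Fitted into 1464×1098, the master spans the width; its height is 1464 / 1.430 ≈ 1023.78 px.
The frame scales by 1344/1464 = 0.9180; 1023.78 × 0.9180 ≈ 939.86 px.

940 px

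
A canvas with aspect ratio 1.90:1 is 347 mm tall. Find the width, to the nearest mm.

At 1.90:1, 347 × 1.900 ≈ 659.30.

659 mm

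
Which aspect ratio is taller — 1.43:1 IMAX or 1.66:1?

1.43 and 1.66; 1.66 > 1.43. The smaller width-to-height ratio is the taller frame.

1.43:1 IMAX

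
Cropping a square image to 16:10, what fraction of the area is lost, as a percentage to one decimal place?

37.5%

Going from square to 16:10 means cutting height while keeping width.
Area ratio = (1.000)/(1.600) = 62.50%; the remaining 37.50% is cropped out.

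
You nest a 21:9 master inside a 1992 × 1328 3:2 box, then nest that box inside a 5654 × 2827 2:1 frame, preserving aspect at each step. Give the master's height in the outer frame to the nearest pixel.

21:9 in 1992×1328: fills the width, so the master is 1992.00 × 853.71.
3:2 in 5654×2827: fills the height, so the intermediate becomes 4240.50 × 2827.00 — a scale of ×2.1288.
The master scales with it: height 853.71 × 2.1288 ≈ 1817.36.

1817 px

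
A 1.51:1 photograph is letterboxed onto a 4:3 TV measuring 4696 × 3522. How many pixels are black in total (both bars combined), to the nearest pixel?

1935063 pixels

Since 1.510 > 1.333, the photograph is width-limited.
That makes the image 3109.9338 px tall (4696 / 1.510).
3522 − 3109.9338 = 412.0662 px of bars.
Bar area = 412.0662 × 4696 ≈ 1935063 px.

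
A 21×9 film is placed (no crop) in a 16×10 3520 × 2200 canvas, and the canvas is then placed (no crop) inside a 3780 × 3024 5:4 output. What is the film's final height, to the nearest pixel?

1620 px

Inside the 3520×2200 canvas the film is width-limited at 3520.00 × 1508.57.
The 16×10 canvas is width-limited in 3780×3024, giving 3780.00 × 2362.50; scale factor 1.0739.
Applying the same ×1.0739: 1508.57 → 1620.00.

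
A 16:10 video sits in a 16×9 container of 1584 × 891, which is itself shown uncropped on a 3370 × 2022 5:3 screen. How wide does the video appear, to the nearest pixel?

3033 px

First fit — 16:10 into 1584×891 spans the height: 1425.60 × 891.00.
The 16×9 canvas is width-limited in 3370×2022, giving 3370.00 × 1895.62; scale factor 2.1275.
Applying the same ×2.1275: 1425.60 → 3033.00.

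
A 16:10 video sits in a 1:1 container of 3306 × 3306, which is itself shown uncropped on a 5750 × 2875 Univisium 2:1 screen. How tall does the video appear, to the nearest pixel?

Inside the 3306×3306 canvas the video is width-limited at 3306.00 × 2066.25.
The 1:1 canvas is height-limited in 5750×2875, giving 2875.00 × 2875.00; scale factor 0.8696.
The video scales with it: height 2066.25 × 0.8696 ≈ 1796.88.

1797 px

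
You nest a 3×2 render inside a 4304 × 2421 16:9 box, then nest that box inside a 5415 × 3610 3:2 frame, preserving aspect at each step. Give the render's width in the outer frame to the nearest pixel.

First fit — 3×2 into 4304×2421 spans the height: 3631.50 × 2421.00.
The 16:9 canvas is width-limited in 5415×3610, giving 5415.00 × 3045.94; scale factor 1.2581.
The render scales with it: width 3631.50 × 1.2581 ≈ 4568.91.

4569 px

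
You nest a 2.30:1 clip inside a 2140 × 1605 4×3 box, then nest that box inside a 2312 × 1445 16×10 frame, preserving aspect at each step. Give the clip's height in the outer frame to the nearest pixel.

2.30:1 in 2140×1605: fills the width, so the clip is 2140.00 × 930.43.
Second fit — the 4×3 canvas into 2312×1445 spans the height: 1926.67 × 1445.00 (×0.9003 from 2140×1605).
So the clip's height is 930.43 × 0.9003 ≈ 837.68.

838 px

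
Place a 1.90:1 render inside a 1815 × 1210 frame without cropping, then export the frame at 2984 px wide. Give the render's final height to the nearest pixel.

1571 px

Fitted into 1815×1210, the render spans the width; its height is 1815 / 1.900 ≈ 955.26 px.
The frame scales by 2984/1815 = 1.6441; 955.26 × 1.6441 ≈ 1570.53 px.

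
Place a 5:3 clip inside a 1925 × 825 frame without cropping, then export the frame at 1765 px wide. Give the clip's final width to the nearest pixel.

1261 px

In the 1925×825 frame the clip fills the height: width = 825 × 5/3 ≈ 1375.00 px.
Resizing to 1765 px wide multiplies everything by 0.9169: 1375.00 → 1260.71 px.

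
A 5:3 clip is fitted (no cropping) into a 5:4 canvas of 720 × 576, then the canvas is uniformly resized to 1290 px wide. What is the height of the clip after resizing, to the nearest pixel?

At 720×576 the clip is width-limited, so height = 720 × 3/5 ≈ 432.00 px.
Resizing to 1290 px wide multiplies everything by 1.7917: 432.00 → 774.00 px.

774 px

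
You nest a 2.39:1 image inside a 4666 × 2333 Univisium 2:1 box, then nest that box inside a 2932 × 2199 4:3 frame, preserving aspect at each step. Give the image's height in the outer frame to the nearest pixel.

1227 px

First fit — 2.39:1 into 4666×2333 spans the width: 4666.00 × 1952.30.
Second fit — the Univisium 2:1 canvas into 2932×2199 spans the width: 2932.00 × 1466.00 (×0.6284 from 4666×2333).
Applying the same ×0.6284: 1952.30 → 1226.78.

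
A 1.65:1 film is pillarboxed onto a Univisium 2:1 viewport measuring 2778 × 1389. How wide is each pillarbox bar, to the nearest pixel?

243 px

1.65:1 is narrower than Univisium 2:1, so it spans the full height.
That makes the image 2291.85 px wide (1389 × 1.650).
2778 − 2291.85 = 486.15 px of bars (243.07 each).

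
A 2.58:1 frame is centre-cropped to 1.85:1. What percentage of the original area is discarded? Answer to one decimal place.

Going from 2.58:1 to 1.85:1 means cutting width while keeping height.
(1.850)/(2.580) ≈ 0.717 of the area survives, leaving 28.29% discarded.

28.3%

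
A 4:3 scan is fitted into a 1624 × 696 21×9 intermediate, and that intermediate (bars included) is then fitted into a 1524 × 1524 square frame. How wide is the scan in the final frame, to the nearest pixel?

Inside the 1624×696 canvas the scan is height-limited at 928.00 × 696.00.
Second fit — the 21×9 canvas into 1524×1524 spans the width: 1524.00 × 653.14 (×0.9384 from 1624×696).
The scan scales with it: width 928.00 × 0.9384 ≈ 870.86.

871 px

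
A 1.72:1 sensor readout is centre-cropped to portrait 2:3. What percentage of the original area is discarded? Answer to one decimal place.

The height stays; only width is cut (since portrait 2:3 is narrower than 1.72:1).
Area ratio = (0.667)/(1.720) = 38.76%; the remaining 61.24% is cropped out.

61.2%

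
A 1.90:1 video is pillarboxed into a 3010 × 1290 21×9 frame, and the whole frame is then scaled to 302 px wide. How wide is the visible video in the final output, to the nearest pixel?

In the 3010×1290 frame the video fills the height: width = 1290 × 1.900 ≈ 2451.00 px.
Scaling 3010 → 302 is ×0.1003, so the width becomes 2451.00 × 0.1003 ≈ 245.91 px.

246 px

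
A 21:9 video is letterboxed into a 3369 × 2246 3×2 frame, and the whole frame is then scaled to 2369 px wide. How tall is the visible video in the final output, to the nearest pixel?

1015 px

In the 3369×2246 frame the video fills the width: height = 3369 × 9/21 ≈ 1443.86 px.
Resizing to 2369 px wide multiplies everything by 0.7032: 1443.86 → 1015.29 px.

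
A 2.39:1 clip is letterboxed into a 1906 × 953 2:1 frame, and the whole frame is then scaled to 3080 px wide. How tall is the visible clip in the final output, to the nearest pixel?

1289 px

Fitted into 1906×953, the clip spans the width; its height is 1906 / 2.390 ≈ 797.49 px.
The frame scales by 3080/1906 = 1.6159; 797.49 × 1.6159 ≈ 1288.70 px.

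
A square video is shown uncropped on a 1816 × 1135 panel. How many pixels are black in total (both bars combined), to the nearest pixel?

772935 pixels

Since 1.000 < 1.600, the video is height-limited.
That makes the image 1135.0000 px wide (1135 × 1/1).
Black = 1816 − 1135.0000 = 681.0000 px.
Across the 1135-px span: 681.0000 × 1135 ≈ 772935 px.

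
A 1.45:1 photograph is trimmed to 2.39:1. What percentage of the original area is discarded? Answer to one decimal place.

39.3%

2.39:1 is wider than 1.45:1, so the crop keeps the full width and trims the height.
Fraction kept = (1.450)/(2.390) ≈ 60.67%, so 39.33% is lost.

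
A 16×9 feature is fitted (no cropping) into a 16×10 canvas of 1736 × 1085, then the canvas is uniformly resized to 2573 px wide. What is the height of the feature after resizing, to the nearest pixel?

1447 px

In the 1736×1085 frame the feature fills the width: height = 1736 × 9/16 ≈ 976.50 px.
Scaling 1736 → 2573 is ×1.4821, so the height becomes 976.50 × 1.4821 ≈ 1447.31 px.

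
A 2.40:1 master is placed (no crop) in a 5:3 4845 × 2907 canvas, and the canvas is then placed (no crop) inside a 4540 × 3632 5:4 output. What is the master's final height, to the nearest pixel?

First fit — 2.40:1 into 4845×2907 spans the width: 4845.00 × 2018.75.
5:3 in 4540×3632: fills the width, so the intermediate becomes 4540.00 × 2724.00 — a scale of ×0.9370.
The master scales with it: height 2018.75 × 0.9370 ≈ 1891.67.

1892 px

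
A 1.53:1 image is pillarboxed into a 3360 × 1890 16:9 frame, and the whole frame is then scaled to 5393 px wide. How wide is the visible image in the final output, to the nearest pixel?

At 3360×1890 the image is height-limited, so width = 1890 × 1.530 ≈ 2891.70 px.
Resizing to 5393 px wide multiplies everything by 1.6051: 2891.70 → 4641.35 px.

4641 px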